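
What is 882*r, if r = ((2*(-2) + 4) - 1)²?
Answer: 882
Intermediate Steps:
r = 1 (r = ((-4 + 4) - 1)² = (0 - 1)² = (-1)² = 1)
882*r = 882*1 = 882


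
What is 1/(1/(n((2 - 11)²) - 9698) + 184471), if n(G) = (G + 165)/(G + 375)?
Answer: 737007/135956418221 ≈ 5.4209e-6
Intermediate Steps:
n(G) = (165 + G)/(375 + G)
1/(1/(n((2 - 11)²) - 9698) + 184471) = 1/(1/((165 + (2 - 11)²)/(375 + (2 - 11)²) - 9698) + 184471) = 1/(1/((165 + (-9)²)/(375 + (-9)²) - 9698) + 184471) = 1/(1/((165 + 81)/(375 + 81) - 9698) + 184471) = 1/(1/(246/456 - 9698) + 184471) = 1/(1/((1/456)*246 - 9698) + 184471) = 1/(1/(41/76 - 9698) + 184471) = 1/(1/(-737007/76) + 184471) = 1/(-76/737007 + 184471) = 1/(135956418221/737007) = 737007/135956418221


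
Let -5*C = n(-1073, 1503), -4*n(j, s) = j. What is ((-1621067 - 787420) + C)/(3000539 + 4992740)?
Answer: -48170813/159865580 ≈ -0.30132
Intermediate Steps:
n(j, s) = -j/4
C = -1073/20 (C = -(-1)*(-1073)/20 = -1/5*1073/4 = -1073/20 ≈ -53.650)
((-1621067 - 787420) + C)/(3000539 + 4992740) = ((-1621067 - 787420) - 1073/20)/(3000539 + 4992740) = (-2408487 - 1073/20)/7993279 = -48170813/20*1/7993279 = -48170813/159865580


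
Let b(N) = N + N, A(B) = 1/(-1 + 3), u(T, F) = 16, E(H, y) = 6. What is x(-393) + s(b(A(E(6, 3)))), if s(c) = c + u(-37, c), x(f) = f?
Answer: -376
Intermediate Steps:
A(B) = ½ (A(B) = 1/2 = ½)
b(N) = 2*N
s(c) = 16 + c (s(c) = c + 16 = 16 + c)
x(-393) + s(b(A(E(6, 3)))) = -393 + (16 + 2*(½)) = -393 + (16 + 1) = -393 + 17 = -376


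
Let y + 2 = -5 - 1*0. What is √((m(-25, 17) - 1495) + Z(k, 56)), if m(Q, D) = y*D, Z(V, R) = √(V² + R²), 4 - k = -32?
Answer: √(-1614 + 4*√277) ≈ 39.337*I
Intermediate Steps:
k = 36 (k = 4 - 1*(-32) = 4 + 32 = 36)
y = -7 (y = -2 + (-5 - 1*0) = -2 + (-5 + 0) = -2 - 5 = -7)
Z(V, R) = √(R² + V²)
m(Q, D) = -7*D
√((m(-25, 17) - 1495) + Z(k, 56)) = √((-7*17 - 1495) + √(56² + 36²)) = √((-119 - 1495) + √(3136 + 1296)) = √(-1614 + √4432) = √(-1614 + 4*√277)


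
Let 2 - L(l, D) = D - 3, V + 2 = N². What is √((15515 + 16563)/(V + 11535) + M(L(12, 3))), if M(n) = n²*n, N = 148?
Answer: 3*√1112983982/33437 ≈ 2.9932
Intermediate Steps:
V = 21902 (V = -2 + 148² = -2 + 21904 = 21902)
L(l, D) = 5 - D (L(l, D) = 2 - (D - 3) = 2 - (-3 + D) = 2 + (3 - D) = 5 - D)
M(n) = n³
√((15515 + 16563)/(V + 11535) + M(L(12, 3))) = √((15515 + 16563)/(21902 + 11535) + (5 - 1*3)³) = √(32078/33437 + (5 - 3)³) = √(32078*(1/33437) + 2³) = √(32078/33437 + 8) = √(299574/33437) = 3*√1112983982/33437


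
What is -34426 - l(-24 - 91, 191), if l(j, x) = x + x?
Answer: -34808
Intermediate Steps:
l(j, x) = 2*x
-34426 - l(-24 - 91, 191) = -34426 - 2*191 = -34426 - 1*382 = -34426 - 382 = -34808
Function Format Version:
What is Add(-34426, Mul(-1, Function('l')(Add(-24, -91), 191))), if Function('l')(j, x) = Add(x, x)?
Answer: -34808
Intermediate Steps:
Function('l')(j, x) = Mul(2, x)
Add(-34426, Mul(-1, Function('l')(Add(-24, -91), 191))) = Add(-34426, Mul(-1, Mul(2, 191))) = Add(-34426, Mul(-1, 382)) = Add(-34426, -382) = -34808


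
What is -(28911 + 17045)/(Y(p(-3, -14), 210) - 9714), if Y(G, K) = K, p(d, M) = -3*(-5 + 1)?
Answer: 11489/2376 ≈ 4.8354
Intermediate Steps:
p(d, M) = 12 (p(d, M) = -3*(-4) = 12)
-(28911 + 17045)/(Y(p(-3, -14), 210) - 9714) = -(28911 + 17045)/(210 - 9714) = -45956/(-9504) = -45956*(-1)/9504 = -1*(-11489/2376) = 11489/2376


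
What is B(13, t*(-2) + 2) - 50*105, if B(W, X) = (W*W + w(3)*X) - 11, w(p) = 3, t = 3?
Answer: -5104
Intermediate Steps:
B(W, X) = -11 + W² + 3*X (B(W, X) = (W*W + 3*X) - 11 = (W² + 3*X) - 11 = -11 + W² + 3*X)
B(13, t*(-2) + 2) - 50*105 = (-11 + 13² + 3*(3*(-2) + 2)) - 50*105 = (-11 + 169 + 3*(-6 + 2)) - 5250 = (-11 + 169 + 3*(-4)) - 5250 = (-11 + 169 - 12) - 5250 = 146 - 5250 = -5104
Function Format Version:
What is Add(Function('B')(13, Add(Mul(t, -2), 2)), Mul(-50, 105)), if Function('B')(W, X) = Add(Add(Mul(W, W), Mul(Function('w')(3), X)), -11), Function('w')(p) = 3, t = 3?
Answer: -5104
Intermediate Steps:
Function('B')(W, X) = Add(-11, Pow(W, 2), Mul(3, X)) (Function('B')(W, X) = Add(Add(Mul(W, W), Mul(3, X)), -11) = Add(Add(Pow(W, 2), Mul(3, X)), -11) = Add(-11, Pow(W, 2), Mul(3, X)))
Add(Function('B')(13, Add(Mul(t, -2), 2)), Mul(-50, 105)) = Add(Add(-11, Pow(13, 2), Mul(3, Add(Mul(3, -2), 2))), Mul(-50, 105)) = Add(Add(-11, 169, Mul(3, Add(-6, 2))), -5250) = Add(Add(-11, 169, Mul(3, -4)), -5250) = Add(Add(-11, 169, -12), -5250) = Add(146, -5250) = -5104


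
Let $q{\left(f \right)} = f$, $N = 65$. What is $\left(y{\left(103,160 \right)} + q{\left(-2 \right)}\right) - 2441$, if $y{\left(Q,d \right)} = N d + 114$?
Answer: $8071$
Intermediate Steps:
$y{\left(Q,d \right)} = 114 + 65 d$ ($y{\left(Q,d \right)} = 65 d + 114 = 114 + 65 d$)
$\left(y{\left(103,160 \right)} + q{\left(-2 \right)}\right) - 2441 = \left(\left(114 + 65 \cdot 160\right) - 2\right) - 2441 = \left(\left(114 + 10400\right) - 2\right) - 2441 = \left(10514 - 2\right) - 2441 = 10512 - 2441 = 8071$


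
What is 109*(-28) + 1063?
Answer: -1989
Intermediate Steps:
109*(-28) + 1063 = -3052 + 1063 = -1989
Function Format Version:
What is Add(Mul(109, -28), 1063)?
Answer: -1989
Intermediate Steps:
Add(Mul(109, -28), 1063) = Add(-3052, 1063) = -1989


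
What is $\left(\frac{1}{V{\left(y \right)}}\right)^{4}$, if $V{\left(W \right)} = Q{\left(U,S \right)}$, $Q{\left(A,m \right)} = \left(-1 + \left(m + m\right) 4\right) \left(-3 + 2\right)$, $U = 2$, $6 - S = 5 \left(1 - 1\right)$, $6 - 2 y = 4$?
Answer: $\frac{1}{4879681} \approx 2.0493 \cdot 10^{-7}$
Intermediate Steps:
$y = 1$ ($y = 3 - 2 = 1$)
$S = 6$ ($S = 6 - 5 \left(1 - 1\right) = 6 - 5 \cdot 0 = 6 - 0 = 6 + 0 = 6$)
$Q{\left(A,m \right)} = 1 - 8 m$ ($Q{\left(A,m \right)} = \left(-1 + 2 m 4\right) \left(-1\right) = \left(-1 + 8 m\right) \left(-1\right) = 1 - 8 m$)
$V{\left(W \right)} = -47$ ($V{\left(W \right)} = 1 - 48 = -47$)
$\left(\frac{1}{V{\left(y \right)}}\right)^{4} = \left(\frac{1}{-47}\right)^{4} = \left(- \frac{1}{47}\right)^{4} = \frac{1}{4879681}$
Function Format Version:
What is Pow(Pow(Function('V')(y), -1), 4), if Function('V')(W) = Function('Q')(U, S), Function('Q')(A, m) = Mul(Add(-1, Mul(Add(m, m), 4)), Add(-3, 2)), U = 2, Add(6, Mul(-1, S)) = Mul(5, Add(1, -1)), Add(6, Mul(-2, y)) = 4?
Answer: Rational(1, 4879681) ≈ 2.0493e-7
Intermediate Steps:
y = 1 (y = Add(3, Mul(Rational(-1, 2), 4)) = Add(3, -2) = 1)
S = 6 (S = Add(6, Mul(-1, Mul(5, Add(1, -1)))) = Add(6, Mul(-1, Mul(5, 0))) = Add(6, Mul(-1, 0)) = Add(6, 0) = 6)
Function('Q')(A, m) = Add(1, Mul(-8, m)) (Function('Q')(A, m) = Mul(Add(-1, Mul(Mul(2, m), 4)), -1) = Mul(Add(-1, Mul(8, m)), -1) = Add(1, Mul(-8, m)))
Function('V')(W) = -47 (Function('V')(W) = Add(1, Mul(-8, 6)) = Add(1, -48) = -47)
Pow(Pow(Function('V')(y), -1), 4) = Pow(Pow(-47, -1), 4) = Pow(Rational(-1, 47), 4) = Rational(1, 4879681)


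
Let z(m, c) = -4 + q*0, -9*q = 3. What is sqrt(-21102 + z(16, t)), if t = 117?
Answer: I*sqrt(21106) ≈ 145.28*I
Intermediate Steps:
q = -1/3 (q = -1/9*3 = -1/3 ≈ -0.33333)
z(m, c) = -4 (z(m, c) = -4 - 1/3*0 = -4 + 0 = -4)
sqrt(-21102 + z(16, t)) = sqrt(-21102 - 4) = sqrt(-21106) = I*sqrt(21106)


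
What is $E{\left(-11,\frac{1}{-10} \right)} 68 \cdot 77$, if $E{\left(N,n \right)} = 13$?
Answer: $68068$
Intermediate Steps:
$E{\left(-11,\frac{1}{-10} \right)} 68 \cdot 77 = 13 \cdot 68 \cdot 77 = 884 \cdot 77 = 68068$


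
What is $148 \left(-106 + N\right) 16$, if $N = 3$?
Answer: $-243904$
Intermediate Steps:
$148 \left(-106 + N\right) 16 = 148 \left(-106 + 3\right) 16 = 148 \left(-103\right) 16 = \left(-15244\right) 16 = -243904$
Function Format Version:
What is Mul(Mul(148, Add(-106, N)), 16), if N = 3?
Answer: -243904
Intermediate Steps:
Mul(Mul(148, Add(-106, N)), 16) = Mul(Mul(148, Add(-106, 3)), 16) = Mul(Mul(148, -103), 16) = Mul(-15244, 16) = -243904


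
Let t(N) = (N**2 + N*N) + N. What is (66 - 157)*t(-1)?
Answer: -91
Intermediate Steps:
t(N) = N + 2*N**2 (t(N) = (N**2 + N**2) + N = 2*N**2 + N = N + 2*N**2)
(66 - 157)*t(-1) = (66 - 157)*(-(1 + 2*(-1))) = -(-91)*(1 - 2) = -(-91)*(-1) = -91*1 = -91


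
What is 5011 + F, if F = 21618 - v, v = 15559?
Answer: 11070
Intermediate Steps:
F = 6059 (F = 21618 - 1*15559 = 21618 - 15559 = 6059)
5011 + F = 5011 + 6059 = 11070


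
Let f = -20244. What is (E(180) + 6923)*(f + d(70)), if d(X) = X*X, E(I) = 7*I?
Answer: -125559952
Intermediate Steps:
d(X) = X**2
(E(180) + 6923)*(f + d(70)) = (7*180 + 6923)*(-20244 + 70**2) = (1260 + 6923)*(-20244 + 4900) = 8183*(-15344) = -125559952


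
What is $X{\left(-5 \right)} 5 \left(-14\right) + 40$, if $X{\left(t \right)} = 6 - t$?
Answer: $-730$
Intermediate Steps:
$X{\left(-5 \right)} 5 \left(-14\right) + 40 = \left(6 - -5\right) 5 \left(-14\right) + 40 = \left(6 + 5\right) 5 \left(-14\right) + 40 = 11 \cdot 5 \left(-14\right) + 40 = 55 \left(-14\right) + 40 = -770 + 40 = -730$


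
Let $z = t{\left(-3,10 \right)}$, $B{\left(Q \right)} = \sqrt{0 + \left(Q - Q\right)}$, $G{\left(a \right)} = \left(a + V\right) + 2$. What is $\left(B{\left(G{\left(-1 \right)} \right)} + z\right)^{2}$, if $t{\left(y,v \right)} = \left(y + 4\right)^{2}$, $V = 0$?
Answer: $1$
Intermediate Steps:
$t{\left(y,v \right)} = \left(4 + y\right)^{2}$
$G{\left(a \right)} = 2 + a$ ($G{\left(a \right)} = \left(a + 0\right) + 2 = a + 2 = 2 + a$)
$B{\left(Q \right)} = 0$ ($B{\left(Q \right)} = \sqrt{0 + 0} = \sqrt{0} = 0$)
$z = 1$ ($z = \left(4 - 3\right)^{2} = 1^{2} = 1$)
$\left(B{\left(G{\left(-1 \right)} \right)} + z\right)^{2} = \left(0 + 1\right)^{2} = 1^{2} = 1$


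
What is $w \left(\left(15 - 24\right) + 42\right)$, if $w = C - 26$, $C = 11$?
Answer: $-495$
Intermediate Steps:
$w = -15$ ($w = 11 - 26 = -15$)
$w \left(\left(15 - 24\right) + 42\right) = - 15 \left(\left(15 - 24\right) + 42\right) = - 15 \left(-9 + 42\right) = \left(-15\right) 33 = -495$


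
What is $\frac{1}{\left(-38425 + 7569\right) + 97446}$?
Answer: $\frac{1}{66590} \approx 1.5017 \cdot 10^{-5}$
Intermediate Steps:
$\frac{1}{\left(-38425 + 7569\right) + 97446} = \frac{1}{-30856 + 97446} = \frac{1}{66590}$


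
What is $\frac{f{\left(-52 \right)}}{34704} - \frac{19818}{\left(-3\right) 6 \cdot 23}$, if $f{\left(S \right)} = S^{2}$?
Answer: $\frac{2391956}{49887} \approx 47.948$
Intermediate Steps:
$\frac{f{\left(-52 \right)}}{34704} - \frac{19818}{\left(-3\right) 6 \cdot 23} = \frac{\left(-52\right)^{2}}{34704} - \frac{19818}{\left(-3\right) 6 \cdot 23} = 2704 \cdot \frac{1}{34704} - \frac{19818}{\left(-18\right) 23} = \frac{169}{2169} - \frac{19818}{-414} = \frac{169}{2169} - - \frac{1101}{23} = \frac{169}{2169} + \frac{1101}{23} = \frac{2391956}{49887}$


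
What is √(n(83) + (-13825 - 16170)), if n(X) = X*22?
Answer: I*√28169 ≈ 167.84*I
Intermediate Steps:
n(X) = 22*X
√(n(83) + (-13825 - 16170)) = √(22*83 + (-13825 - 16170)) = √(1826 - 29995) = √(-28169) = I*√28169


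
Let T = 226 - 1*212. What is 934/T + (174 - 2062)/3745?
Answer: 247957/3745 ≈ 66.210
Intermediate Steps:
T = 14 (T = 226 - 212 = 14)
934/T + (174 - 2062)/3745 = 934/14 + (174 - 2062)/3745 = 934*(1/14) - 1888*1/3745 = 467/7 - 1888/3745 = 247957/3745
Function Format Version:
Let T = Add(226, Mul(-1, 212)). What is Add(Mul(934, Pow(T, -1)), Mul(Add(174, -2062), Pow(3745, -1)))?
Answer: Rational(247957, 3745) ≈ 66.210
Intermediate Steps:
T = 14 (T = Add(226, -212) = 14)
Add(Mul(934, Pow(T, -1)), Mul(Add(174, -2062), Pow(3745, -1))) = Add(Mul(934, Pow(14, -1)), Mul(Add(174, -2062), Pow(3745, -1))) = Add(Mul(934, Rational(1, 14)), Mul(-1888, Rational(1, 3745))) = Add(Rational(467, 7), Rational(-1888, 3745)) = Rational(247957, 3745)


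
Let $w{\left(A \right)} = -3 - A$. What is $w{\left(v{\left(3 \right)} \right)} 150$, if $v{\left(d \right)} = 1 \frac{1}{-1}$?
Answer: $-300$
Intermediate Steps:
$v{\left(d \right)} = -1$ ($v{\left(d \right)} = 1 \left(-1\right) = -1$)
$w{\left(v{\left(3 \right)} \right)} 150 = \left(-3 - -1\right) 150 = \left(-3 + 1\right) 150 = \left(-2\right) 150 = -300$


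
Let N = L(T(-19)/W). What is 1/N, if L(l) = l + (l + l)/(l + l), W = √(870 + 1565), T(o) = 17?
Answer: 2435/2146 - 17*√2435/2146 ≈ 0.74377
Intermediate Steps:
W = √2435 ≈ 49.346
L(l) = 1 + l (L(l) = l + (2*l)/((2*l)) = l + (2*l)*(1/(2*l)) = l + 1 = 1 + l)
N = 1 + 17*√2435/2435 (N = 1 + 17/(√2435) = 1 + 17*(√2435/2435) = 1 + 17*√2435/2435 ≈ 1.3445)
1/N = 1/(1 + 17*√2435/2435)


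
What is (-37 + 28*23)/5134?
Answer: 607/5134 ≈ 0.11823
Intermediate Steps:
(-37 + 28*23)/5134 = (-37 + 644)*(1/5134) = 607*(1/5134) = 607/5134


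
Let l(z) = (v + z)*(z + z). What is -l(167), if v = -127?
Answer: -13360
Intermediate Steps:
l(z) = 2*z*(-127 + z) (l(z) = (-127 + z)*(z + z) = (-127 + z)*(2*z) = 2*z*(-127 + z))
-l(167) = -2*167*(-127 + 167) = -2*167*40 = -1*13360 = -13360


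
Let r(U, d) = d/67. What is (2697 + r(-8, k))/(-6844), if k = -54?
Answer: -180645/458548 ≈ -0.39395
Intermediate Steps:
r(U, d) = d/67 (r(U, d) = d*(1/67) = d/67)
(2697 + r(-8, k))/(-6844) = (2697 + (1/67)*(-54))/(-6844) = (2697 - 54/67)*(-1/6844) = (180645/67)*(-1/6844) = -180645/458548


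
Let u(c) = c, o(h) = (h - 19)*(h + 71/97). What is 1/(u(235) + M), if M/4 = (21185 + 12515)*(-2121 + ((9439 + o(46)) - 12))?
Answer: 97/112028663195 ≈ 8.6585e-10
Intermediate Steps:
o(h) = (-19 + h)*(71/97 + h) (o(h) = (-19 + h)*(h + 71*(1/97)) = (-19 + h)*(h + 71/97) = (-19 + h)*(71/97 + h))
M = 112028640400/97 (M = 4*((21185 + 12515)*(-2121 + ((9439 + (-1349/97 + 46² - 1772/97*46)) - 12))) = 4*(33700*(-2121 + ((9439 + (-1349/97 + 2116 - 81512/97)) - 12))) = 4*(33700*(-2121 + ((9439 + 122391/97) - 12))) = 4*(33700*(-2121 + (1037974/97 - 12))) = 4*(33700*(-2121 + 1036810/97)) = 4*(33700*(831073/97)) = 4*(28007160100/97) = 112028640400/97 ≈ 1.1549e+9)
1/(u(235) + M) = 1/(235 + 112028640400/97) = 1/(112028663195/97) = 97/112028663195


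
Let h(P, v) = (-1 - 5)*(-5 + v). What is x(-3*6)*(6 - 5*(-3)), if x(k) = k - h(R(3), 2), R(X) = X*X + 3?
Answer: -756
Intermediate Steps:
R(X) = 3 + X² (R(X) = X² + 3 = 3 + X²)
h(P, v) = 30 - 6*v (h(P, v) = -6*(-5 + v) = 30 - 6*v)
x(k) = -18 + k (x(k) = k - (30 - 6*2) = k - (30 - 12) = k - 1*18 = k - 18 = -18 + k)
x(-3*6)*(6 - 5*(-3)) = (-18 - 3*6)*(6 - 5*(-3)) = (-18 - 18)*(6 + 15) = -36*21 = -756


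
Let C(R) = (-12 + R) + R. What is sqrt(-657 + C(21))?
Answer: I*sqrt(627) ≈ 25.04*I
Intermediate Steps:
C(R) = -12 + 2*R
sqrt(-657 + C(21)) = sqrt(-657 + (-12 + 2*21)) = sqrt(-657 + (-12 + 42)) = sqrt(-657 + 30) = sqrt(-627) = I*sqrt(627)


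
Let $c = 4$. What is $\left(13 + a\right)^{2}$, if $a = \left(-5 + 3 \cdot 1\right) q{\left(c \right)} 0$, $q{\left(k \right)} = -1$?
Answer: $169$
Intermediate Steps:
$a = 0$ ($a = \left(-5 + 3 \cdot 1\right) \left(-1\right) 0 = \left(-5 + 3\right) \left(-1\right) 0 = \left(-2\right) \left(-1\right) 0 = 2 \cdot 0 = 0$)
$\left(13 + a\right)^{2} = \left(13 + 0\right)^{2} = 13^{2} = 169$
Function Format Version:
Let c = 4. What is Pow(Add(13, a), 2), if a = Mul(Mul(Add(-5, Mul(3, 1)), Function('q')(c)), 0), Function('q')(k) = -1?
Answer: 169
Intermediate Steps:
a = 0 (a = Mul(Mul(Add(-5, Mul(3, 1)), -1), 0) = Mul(Mul(Add(-5, 3), -1), 0) = Mul(Mul(-2, -1), 0) = Mul(2, 0) = 0)
Pow(Add(13, a), 2) = Pow(Add(13, 0), 2) = Pow(13, 2) = 169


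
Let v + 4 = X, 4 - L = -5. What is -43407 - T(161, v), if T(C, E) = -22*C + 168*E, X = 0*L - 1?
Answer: -39025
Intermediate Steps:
L = 9 (L = 4 - 1*(-5) = 4 + 5 = 9)
X = -1 (X = 0*9 - 1 = 0 - 1 = -1)
v = -5 (v = -4 - 1 = -5)
-43407 - T(161, v) = -43407 - (-22*161 + 168*(-5)) = -43407 - (-3542 - 840) = -43407 - 1*(-4382) = -43407 + 4382 = -39025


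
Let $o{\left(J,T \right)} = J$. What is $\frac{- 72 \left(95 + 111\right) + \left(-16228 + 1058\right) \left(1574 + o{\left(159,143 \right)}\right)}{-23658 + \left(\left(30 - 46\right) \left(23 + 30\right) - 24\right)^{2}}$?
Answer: $- \frac{13152221}{368363} \approx -35.705$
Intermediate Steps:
$\frac{- 72 \left(95 + 111\right) + \left(-16228 + 1058\right) \left(1574 + o{\left(159,143 \right)}\right)}{-23658 + \left(\left(30 - 46\right) \left(23 + 30\right) - 24\right)^{2}} = \frac{- 72 \left(95 + 111\right) + \left(-16228 + 1058\right) \left(1574 + 159\right)}{-23658 + \left(\left(30 - 46\right) \left(23 + 30\right) - 24\right)^{2}} = \frac{\left(-72\right) 206 - 26289610}{-23658 + \left(\left(-16\right) 53 - 24\right)^{2}} = \frac{-14832 - 26289610}{-23658 + \left(-848 - 24\right)^{2}} = - \frac{26304442}{-23658 + \left(-872\right)^{2}} = - \frac{26304442}{-23658 + 760384} = - \frac{26304442}{736726} = \left(-26304442\right) \frac{1}{736726} = - \frac{13152221}{368363}$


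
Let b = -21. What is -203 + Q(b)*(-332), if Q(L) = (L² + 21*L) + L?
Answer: 6769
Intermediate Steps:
Q(L) = L² + 22*L
-203 + Q(b)*(-332) = -203 - 21*(22 - 21)*(-332) = -203 - 21*1*(-332) = -203 - 21*(-332) = -203 + 6972 = 6769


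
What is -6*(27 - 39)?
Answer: 72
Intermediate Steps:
-6*(27 - 39) = -6*(-12) = 72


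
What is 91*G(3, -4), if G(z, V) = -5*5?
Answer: -2275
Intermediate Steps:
G(z, V) = -25
91*G(3, -4) = 91*(-25) = -2275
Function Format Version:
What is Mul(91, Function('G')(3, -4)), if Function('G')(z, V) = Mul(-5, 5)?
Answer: -2275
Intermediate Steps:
Function('G')(z, V) = -25
Mul(91, Function('G')(3, -4)) = Mul(91, -25) = -2275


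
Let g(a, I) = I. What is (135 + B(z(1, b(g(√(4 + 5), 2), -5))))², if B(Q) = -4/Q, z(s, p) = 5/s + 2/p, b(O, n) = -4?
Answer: 1456849/81 ≈ 17986.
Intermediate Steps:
z(s, p) = 2/p + 5/s
(135 + B(z(1, b(g(√(4 + 5), 2), -5))))² = (135 - 4/(2/(-4) + 5/1))² = (135 - 4/(2*(-¼) + 5*1))² = (135 - 4/(-½ + 5))² = (135 - 4/9/2)² = (135 - 4*2/9)² = (135 - 8/9)² = (1207/9)² = 1456849/81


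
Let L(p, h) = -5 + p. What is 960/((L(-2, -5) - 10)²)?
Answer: 960/289 ≈ 3.3218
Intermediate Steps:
960/((L(-2, -5) - 10)²) = 960/(((-5 - 2) - 10)²) = 960/((-7 - 10)²) = 960/((-17)²) = 960/289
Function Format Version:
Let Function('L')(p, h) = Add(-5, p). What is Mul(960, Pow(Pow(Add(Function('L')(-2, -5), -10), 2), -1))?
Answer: Rational(960, 289) ≈ 3.3218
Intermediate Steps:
Mul(960, Pow(Pow(Add(Function('L')(-2, -5), -10), 2), -1)) = Mul(960, Pow(Pow(Add(Add(-5, -2), -10), 2), -1)) = Mul(960, Pow(Pow(Add(-7, -10), 2), -1)) = Mul(960, Pow(Pow(-17, 2), -1)) = Mul(960, Pow(289, -1)) = Mul(960, Rational(1, 289)) = Rational(960, 289)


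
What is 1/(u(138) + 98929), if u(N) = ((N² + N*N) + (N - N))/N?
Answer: 1/99205 ≈ 1.0080e-5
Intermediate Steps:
u(N) = 2*N (u(N) = ((N² + N²) + 0)/N = (2*N² + 0)/N = (2*N²)/N = 2*N)
1/(u(138) + 98929) = 1/(2*138 + 98929) = 1/(276 + 98929) = 1/99205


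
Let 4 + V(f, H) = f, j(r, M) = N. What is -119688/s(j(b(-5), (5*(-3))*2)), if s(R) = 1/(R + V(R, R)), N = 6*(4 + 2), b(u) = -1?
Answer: -8138784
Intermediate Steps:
N = 36 (N = 6*6 = 36)
j(r, M) = 36
V(f, H) = -4 + f
s(R) = 1/(-4 + 2*R) (s(R) = 1/(R + (-4 + R)) = 1/(-4 + 2*R))
-119688/s(j(b(-5), (5*(-3))*2)) = -119688/(1/(2*(-2 + 36))) = -119688/((½)/34) = -119688/((½)*(1/34)) = -119688/1/68 = -119688*68 = -8138784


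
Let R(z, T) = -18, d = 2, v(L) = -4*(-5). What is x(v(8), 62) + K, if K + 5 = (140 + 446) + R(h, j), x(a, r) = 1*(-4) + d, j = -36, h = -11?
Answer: 561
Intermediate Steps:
v(L) = 20
x(a, r) = -2 (x(a, r) = 1*(-4) + 2 = -4 + 2 = -2)
K = 563 (K = -5 + ((140 + 446) - 18) = -5 + (586 - 18) = -5 + 568 = 563)
x(v(8), 62) + K = -2 + 563 = 561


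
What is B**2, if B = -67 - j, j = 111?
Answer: 31684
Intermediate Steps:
B = -178 (B = -67 - 1*111 = -67 - 111 = -178)
B**2 = (-178)**2 = 31684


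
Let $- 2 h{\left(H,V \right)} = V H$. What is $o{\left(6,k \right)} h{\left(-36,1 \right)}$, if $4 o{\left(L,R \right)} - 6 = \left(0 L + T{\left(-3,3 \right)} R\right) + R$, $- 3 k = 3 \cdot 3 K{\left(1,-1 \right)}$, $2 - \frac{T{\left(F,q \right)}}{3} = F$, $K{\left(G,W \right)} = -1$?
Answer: $243$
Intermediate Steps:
$T{\left(F,q \right)} = 6 - 3 F$
$k = 3$ ($k = - \frac{3 \cdot 3 \left(-1\right)}{3} = - \frac{9 \left(-1\right)}{3} = \left(- \frac{1}{3}\right) \left(-9\right) = 3$)
$h{\left(H,V \right)} = - \frac{H V}{2}$ ($h{\left(H,V \right)} = - \frac{V H}{2} = - \frac{H V}{2}$)
$o{\left(L,R \right)} = \frac{3}{2} + 4 R$ ($o{\left(L,R \right)} = \frac{3}{2} + \frac{\left(0 L + \left(6 - -9\right) R\right) + R}{4} = \frac{3}{2} + \frac{\left(0 + \left(6 + 9\right) R\right) + R}{4} = \frac{3}{2} + \frac{\left(0 + 15 R\right) + R}{4} = \frac{3}{2} + \frac{15 R + R}{4} = \frac{3}{2} + \frac{16 R}{4} = \frac{3}{2} + 4 R$)
$o{\left(6,k \right)} h{\left(-36,1 \right)} = \left(\frac{3}{2} + 4 \cdot 3\right) \left(\left(- \frac{1}{2}\right) \left(-36\right) 1\right) = \left(\frac{3}{2} + 12\right) 18 = \frac{27}{2} \cdot 18 = 243$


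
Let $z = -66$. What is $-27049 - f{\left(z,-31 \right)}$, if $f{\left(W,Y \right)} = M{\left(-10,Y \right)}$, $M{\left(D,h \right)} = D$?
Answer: $-27039$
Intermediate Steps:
$f{\left(W,Y \right)} = -10$
$-27049 - f{\left(z,-31 \right)} = -27049 - -10 = -27049 + 10 = -27039$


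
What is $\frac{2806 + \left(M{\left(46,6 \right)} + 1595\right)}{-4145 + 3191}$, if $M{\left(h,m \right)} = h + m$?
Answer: $- \frac{4453}{954} \approx -4.6677$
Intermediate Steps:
$\frac{2806 + \left(M{\left(46,6 \right)} + 1595\right)}{-4145 + 3191} = \frac{2806 + \left(\left(46 + 6\right) + 1595\right)}{-4145 + 3191} = \frac{2806 + \left(52 + 1595\right)}{-954} = \left(2806 + 1647\right) \left(- \frac{1}{954}\right) = 4453 \left(- \frac{1}{954}\right) = - \frac{4453}{954}$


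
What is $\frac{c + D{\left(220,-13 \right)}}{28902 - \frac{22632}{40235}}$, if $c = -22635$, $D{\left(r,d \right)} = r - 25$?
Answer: $- \frac{150478900}{193808223} \approx -0.77643$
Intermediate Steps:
$D{\left(r,d \right)} = -25 + r$
$\frac{c + D{\left(220,-13 \right)}}{28902 - \frac{22632}{40235}} = \frac{-22635 + \left(-25 + 220\right)}{28902 - \frac{22632}{40235}} = \frac{-22635 + 195}{28902 - \frac{22632}{40235}} = - \frac{22440}{28902 - \frac{22632}{40235}} = - \frac{22440}{\frac{1162849338}{40235}} = \left(-22440\right) \frac{40235}{1162849338} = - \frac{150478900}{193808223}$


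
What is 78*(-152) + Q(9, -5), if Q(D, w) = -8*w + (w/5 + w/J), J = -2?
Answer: -23629/2 ≈ -11815.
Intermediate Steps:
Q(D, w) = -83*w/10 (Q(D, w) = -8*w + (w/5 + w/(-2)) = -8*w + (w*(⅕) + w*(-½)) = -8*w + (w/5 - w/2) = -8*w - 3*w/10 = -83*w/10)
78*(-152) + Q(9, -5) = 78*(-152) - 83/10*(-5) = -11856 + 83/2 = -23629/2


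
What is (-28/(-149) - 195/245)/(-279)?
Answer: 4439/2036979 ≈ 0.0021792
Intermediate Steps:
(-28/(-149) - 195/245)/(-279) = (-28*(-1/149) - 195*1/245)*(-1/279) = (28/149 - 39/49)*(-1/279) = -4439/7301*(-1/279) = 4439/2036979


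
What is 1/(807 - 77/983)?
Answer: 983/793204 ≈ 0.0012393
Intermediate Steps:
1/(807 - 77/983) = 1/(793204/983) = 983/793204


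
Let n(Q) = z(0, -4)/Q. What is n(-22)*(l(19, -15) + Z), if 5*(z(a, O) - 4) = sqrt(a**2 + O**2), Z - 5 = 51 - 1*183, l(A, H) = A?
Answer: 1296/55 ≈ 23.564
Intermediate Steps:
Z = -127 (Z = 5 + (51 - 1*183) = 5 + (51 - 183) = 5 - 132 = -127)
z(a, O) = 4 + sqrt(O**2 + a**2)/5 (z(a, O) = 4 + sqrt(a**2 + O**2)/5 = 4 + sqrt(O**2 + a**2)/5)
n(Q) = 24/(5*Q) (n(Q) = (4 + sqrt((-4)**2 + 0**2)/5)/Q = (4 + sqrt(16 + 0)/5)/Q = (4 + sqrt(16)/5)/Q = (4 + (1/5)*4)/Q = (4 + 4/5)/Q = 24/(5*Q))
n(-22)*(l(19, -15) + Z) = ((24/5)/(-22))*(19 - 127) = ((24/5)*(-1/22))*(-108) = -12/55*(-108) = 1296/55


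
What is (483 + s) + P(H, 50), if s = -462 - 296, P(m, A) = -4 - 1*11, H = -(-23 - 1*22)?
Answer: -290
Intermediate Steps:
H = 45 (H = -(-23 - 22) = -1*(-45) = 45)
P(m, A) = -15 (P(m, A) = -4 - 11 = -15)
s = -758
(483 + s) + P(H, 50) = (483 - 758) - 15 = -275 - 15 = -290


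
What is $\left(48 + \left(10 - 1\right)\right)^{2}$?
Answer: $3249$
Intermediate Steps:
$\left(48 + \left(10 - 1\right)\right)^{2} = \left(48 + 9\right)^{2} = 57^{2} = 3249$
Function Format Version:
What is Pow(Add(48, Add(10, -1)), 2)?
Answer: 3249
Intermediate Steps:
Pow(Add(48, Add(10, -1)), 2) = Pow(Add(48, 9), 2) = Pow(57, 2) = 3249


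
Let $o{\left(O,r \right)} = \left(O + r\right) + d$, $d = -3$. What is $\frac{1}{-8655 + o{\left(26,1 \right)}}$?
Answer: $- \frac{1}{8631} \approx -0.00011586$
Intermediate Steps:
$o{\left(O,r \right)} = -3 + O + r$ ($o{\left(O,r \right)} = \left(O + r\right) - 3 = -3 + O + r$)
$\frac{1}{-8655 + o{\left(26,1 \right)}} = \frac{1}{-8655 + \left(-3 + 26 + 1\right)} = \frac{1}{-8655 + 24} = \frac{1}{-8631} = - \frac{1}{8631}$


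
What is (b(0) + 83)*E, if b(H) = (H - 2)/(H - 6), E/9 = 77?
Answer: 57750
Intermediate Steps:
E = 693 (E = 9*77 = 693)
b(H) = (-2 + H)/(-6 + H)
(b(0) + 83)*E = ((-2 + 0)/(-6 + 0) + 83)*693 = (-2/(-6) + 83)*693 = (-1/6*(-2) + 83)*693 = (1/3 + 83)*693 = (250/3)*693 = 57750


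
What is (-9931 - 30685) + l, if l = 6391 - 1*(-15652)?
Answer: -18573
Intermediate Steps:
l = 22043 (l = 6391 + 15652 = 22043)
(-9931 - 30685) + l = (-9931 - 30685) + 22043 = -40616 + 22043 = -18573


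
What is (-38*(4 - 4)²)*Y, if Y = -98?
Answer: 0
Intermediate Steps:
(-38*(4 - 4)²)*Y = -38*(4 - 4)²*(-98) = -38*0²*(-98) = -38*0*(-98) = 0*(-98) = 0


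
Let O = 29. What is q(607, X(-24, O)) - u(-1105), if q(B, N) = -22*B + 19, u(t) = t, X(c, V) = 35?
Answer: -12230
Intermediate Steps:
q(B, N) = 19 - 22*B
q(607, X(-24, O)) - u(-1105) = (19 - 22*607) - 1*(-1105) = (19 - 13354) + 1105 = -13335 + 1105 = -12230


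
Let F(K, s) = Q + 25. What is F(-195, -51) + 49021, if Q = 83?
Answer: 49129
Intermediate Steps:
F(K, s) = 108 (F(K, s) = 83 + 25 = 108)
F(-195, -51) + 49021 = 108 + 49021 = 49129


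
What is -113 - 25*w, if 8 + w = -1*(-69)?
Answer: -1638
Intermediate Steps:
w = 61 (w = -8 - 1*(-69) = -8 + 69 = 61)
-113 - 25*w = -113 - 25*61 = -113 - 1525 = -1638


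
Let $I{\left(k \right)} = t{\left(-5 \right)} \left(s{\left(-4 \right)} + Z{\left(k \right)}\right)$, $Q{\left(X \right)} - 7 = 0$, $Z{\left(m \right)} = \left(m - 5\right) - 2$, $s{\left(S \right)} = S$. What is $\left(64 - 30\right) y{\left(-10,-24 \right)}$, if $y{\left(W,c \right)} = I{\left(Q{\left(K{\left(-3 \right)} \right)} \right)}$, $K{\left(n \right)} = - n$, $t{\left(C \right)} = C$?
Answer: $680$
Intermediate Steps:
$Z{\left(m \right)} = -7 + m$ ($Z{\left(m \right)} = \left(-5 + m\right) - 2 = -7 + m$)
$Q{\left(X \right)} = 7$ ($Q{\left(X \right)} = 7 + 0 = 7$)
$I{\left(k \right)} = 55 - 5 k$ ($I{\left(k \right)} = - 5 \left(-4 + \left(-7 + k\right)\right) = - 5 \left(-11 + k\right) = 55 - 5 k$)
$y{\left(W,c \right)} = 20$ ($y{\left(W,c \right)} = 55 - 35 = 20$)
$\left(64 - 30\right) y{\left(-10,-24 \right)} = \left(64 - 30\right) 20 = 34 \cdot 20 = 680$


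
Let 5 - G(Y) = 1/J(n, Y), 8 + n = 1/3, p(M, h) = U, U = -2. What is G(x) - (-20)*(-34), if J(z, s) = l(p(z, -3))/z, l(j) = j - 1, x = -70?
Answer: -6098/9 ≈ -677.56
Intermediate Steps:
p(M, h) = -2
n = -23/3 (n = -8 + 1/3 = -23/3 ≈ -7.6667)
l(j) = -1 + j
J(z, s) = -3/z (J(z, s) = (-1 - 2)/z = -3/z)
G(Y) = 22/9 (G(Y) = 5 - 1/((-3/(-23/3))) = 5 - 1/((-3*(-3/23))) = 5 - 1/9/23 = 5 - 1*23/9 = 5 - 23/9 = 22/9)
G(x) - (-20)*(-34) = 22/9 - (-20)*(-34) = 22/9 - 1*680 = 22/9 - 680 = -6098/9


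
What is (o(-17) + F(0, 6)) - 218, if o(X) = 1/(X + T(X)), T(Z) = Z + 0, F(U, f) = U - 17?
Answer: -7991/34 ≈ -235.03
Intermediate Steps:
F(U, f) = -17 + U
T(Z) = Z
o(X) = 1/(2*X) (o(X) = 1/(X + X) = 1/(2*X))
(o(-17) + F(0, 6)) - 218 = ((½)/(-17) + (-17 + 0)) - 218 = ((½)*(-1/17) - 17) - 218 = (-1/34 - 17) - 218 = -579/34 - 218 = -7991/34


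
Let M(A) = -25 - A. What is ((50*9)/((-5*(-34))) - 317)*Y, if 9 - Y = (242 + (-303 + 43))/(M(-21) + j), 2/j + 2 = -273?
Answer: -13274496/9367 ≈ -1417.2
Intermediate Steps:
j = -2/275 (j = 2/(-2 - 273) = 2/(-275) = 2*(-1/275) = -2/275 ≈ -0.0072727)
Y = 2484/551 (Y = 9 - (242 + (-303 + 43))/((-25 - 1*(-21)) - 2/275) = 9 - (242 - 260)/((-25 + 21) - 2/275) = 9 - (-18)/(-4 - 2/275) = 9 - (-18)/(-1102/275) = 9 - (-18)*(-275)/1102 = 9 - 1*2475/551 = 9 - 2475/551 = 2484/551 ≈ 4.5082)
((50*9)/((-5*(-34))) - 317)*Y = ((50*9)/((-5*(-34))) - 317)*(2484/551) = (450/170 - 317)*(2484/551) = (450*(1/170) - 317)*(2484/551) = (45/17 - 317)*(2484/551) = -5344/17*2484/551 = -13274496/9367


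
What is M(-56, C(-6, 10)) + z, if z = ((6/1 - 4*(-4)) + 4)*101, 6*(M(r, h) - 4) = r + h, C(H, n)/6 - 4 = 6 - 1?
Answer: 7889/3 ≈ 2629.7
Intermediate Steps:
C(H, n) = 54 (C(H, n) = 24 + 6*(6 - 1) = 24 + 6*5 = 24 + 30 = 54)
M(r, h) = 4 + h/6 + r/6 (M(r, h) = 4 + (r + h)/6 = 4 + (h + r)/6 = 4 + (h/6 + r/6) = 4 + h/6 + r/6)
z = 2626 (z = ((6*1 + 16) + 4)*101 = ((6 + 16) + 4)*101 = (22 + 4)*101 = 26*101 = 2626)
M(-56, C(-6, 10)) + z = (4 + (⅙)*54 + (⅙)*(-56)) + 2626 = (4 + 9 - 28/3) + 2626 = 11/3 + 2626 = 7889/3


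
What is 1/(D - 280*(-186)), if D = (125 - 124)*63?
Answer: 1/52143 ≈ 1.9178e-5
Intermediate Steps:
D = 63 (D = 1*63 = 63)
1/(D - 280*(-186)) = 1/(63 - 280*(-186)) = 1/(63 + 52080) = 1/52143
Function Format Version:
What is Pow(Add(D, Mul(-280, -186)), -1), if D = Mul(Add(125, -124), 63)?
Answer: Rational(1, 52143) ≈ 1.9178e-5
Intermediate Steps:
D = 63 (D = Mul(1, 63) = 63)
Pow(Add(D, Mul(-280, -186)), -1) = Pow(Add(63, Mul(-280, -186)), -1) = Pow(Add(63, 52080), -1) = Pow(52143, -1) = Rational(1, 52143)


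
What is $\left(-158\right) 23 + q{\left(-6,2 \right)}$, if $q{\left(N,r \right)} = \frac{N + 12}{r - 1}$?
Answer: $-3628$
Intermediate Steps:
$q{\left(N,r \right)} = \frac{12 + N}{-1 + r}$
$\left(-158\right) 23 + q{\left(-6,2 \right)} = \left(-158\right) 23 + \frac{12 - 6}{-1 + 2} = -3634 + 1^{-1} \cdot 6 = -3634 + 1 \cdot 6 = -3634 + 6 = -3628$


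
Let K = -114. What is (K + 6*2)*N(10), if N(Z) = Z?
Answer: -1020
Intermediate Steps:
(K + 6*2)*N(10) = (-114 + 6*2)*10 = (-114 + 12)*10 = -102*10 = -1020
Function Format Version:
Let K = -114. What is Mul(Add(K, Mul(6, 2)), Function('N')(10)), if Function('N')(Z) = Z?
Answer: -1020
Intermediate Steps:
Mul(Add(K, Mul(6, 2)), Function('N')(10)) = Mul(Add(-114, Mul(6, 2)), 10) = Mul(Add(-114, 12), 10) = Mul(-102, 10) = -1020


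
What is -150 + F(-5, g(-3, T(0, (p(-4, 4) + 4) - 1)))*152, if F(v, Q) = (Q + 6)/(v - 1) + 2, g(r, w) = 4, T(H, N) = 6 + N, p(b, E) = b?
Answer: -298/3 ≈ -99.333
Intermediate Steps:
F(v, Q) = 2 + (6 + Q)/(-1 + v) (F(v, Q) = (6 + Q)/(-1 + v) + 2 = 2 + (6 + Q)/(-1 + v))
-150 + F(-5, g(-3, T(0, (p(-4, 4) + 4) - 1)))*152 = -150 + ((4 + 4 + 2*(-5))/(-1 - 5))*152 = -150 + ((4 + 4 - 10)/(-6))*152 = -150 - ⅙*(-2)*152 = -150 + (⅓)*152 = -150 + 152/3 = -298/3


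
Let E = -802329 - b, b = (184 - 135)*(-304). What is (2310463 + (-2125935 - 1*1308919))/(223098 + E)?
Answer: 1124391/564335 ≈ 1.9924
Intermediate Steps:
b = -14896 (b = 49*(-304) = -14896)
E = -787433 (E = -802329 - 1*(-14896) = -802329 + 14896 = -787433)
(2310463 + (-2125935 - 1*1308919))/(223098 + E) = (2310463 + (-2125935 - 1*1308919))/(223098 - 787433) = (2310463 + (-2125935 - 1308919))/(-564335) = (2310463 - 3434854)*(-1/564335) = -1124391*(-1/564335) = 1124391/564335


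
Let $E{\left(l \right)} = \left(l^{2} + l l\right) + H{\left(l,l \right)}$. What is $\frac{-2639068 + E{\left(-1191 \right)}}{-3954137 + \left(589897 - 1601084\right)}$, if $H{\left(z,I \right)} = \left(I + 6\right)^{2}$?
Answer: $- \frac{1602119}{4965324} \approx -0.32266$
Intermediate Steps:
$H{\left(z,I \right)} = \left(6 + I\right)^{2}$
$E{\left(l \right)} = \left(6 + l\right)^{2} + 2 l^{2}$ ($E{\left(l \right)} = \left(l^{2} + l l\right) + \left(6 + l\right)^{2} = \left(l^{2} + l^{2}\right) + \left(6 + l\right)^{2} = 2 l^{2} + \left(6 + l\right)^{2} = \left(6 + l\right)^{2} + 2 l^{2}$)
$\frac{-2639068 + E{\left(-1191 \right)}}{-3954137 + \left(589897 - 1601084\right)} = \frac{-2639068 + \left(\left(6 - 1191\right)^{2} + 2 \left(-1191\right)^{2}\right)}{-3954137 + \left(589897 - 1601084\right)} = \frac{-2639068 + \left(\left(-1185\right)^{2} + 2 \cdot 1418481\right)}{-3954137 - 1011187} = \frac{-2639068 + \left(1404225 + 2836962\right)}{-4965324} = \left(-2639068 + 4241187\right) \left(- \frac{1}{4965324}\right) = 1602119 \left(- \frac{1}{4965324}\right) = - \frac{1602119}{4965324}$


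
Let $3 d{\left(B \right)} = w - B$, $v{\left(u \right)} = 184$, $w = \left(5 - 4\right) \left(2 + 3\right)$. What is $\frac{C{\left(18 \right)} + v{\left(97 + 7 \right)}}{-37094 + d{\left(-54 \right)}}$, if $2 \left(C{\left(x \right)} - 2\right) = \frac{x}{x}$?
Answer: $- \frac{1119}{222446} \approx -0.0050304$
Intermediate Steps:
$C{\left(x \right)} = \frac{5}{2}$ ($C{\left(x \right)} = 2 + \frac{x \frac{1}{x}}{2} = 2 + \frac{1}{2} \cdot 1 = 2 + \frac{1}{2} = \frac{5}{2}$)
$w = 5$ ($w = 1 \cdot 5 = 5$)
$d{\left(B \right)} = \frac{5}{3} - \frac{B}{3}$ ($d{\left(B \right)} = \frac{5 - B}{3} = \frac{5}{3} - \frac{B}{3}$)
$\frac{C{\left(18 \right)} + v{\left(97 + 7 \right)}}{-37094 + d{\left(-54 \right)}} = \frac{\frac{5}{2} + 184}{-37094 + \left(\frac{5}{3} - -18\right)} = \frac{373}{2 \left(-37094 + \left(\frac{5}{3} + 18\right)\right)} = \frac{373}{2 \left(-37094 + \frac{59}{3}\right)} = \frac{373}{2 \left(- \frac{111223}{3}\right)} = \frac{373}{2} \left(- \frac{3}{111223}\right) = - \frac{1119}{222446}$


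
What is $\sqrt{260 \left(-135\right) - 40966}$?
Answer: $i \sqrt{76066} \approx 275.8 i$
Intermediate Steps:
$\sqrt{260 \left(-135\right) - 40966} = \sqrt{-35100 - 40966} = \sqrt{-76066} = i \sqrt{76066}$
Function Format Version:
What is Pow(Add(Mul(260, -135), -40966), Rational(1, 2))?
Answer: Mul(I, Pow(76066, Rational(1, 2))) ≈ Mul(275.80, I)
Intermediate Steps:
Pow(Add(Mul(260, -135), -40966), Rational(1, 2)) = Pow(Add(-35100, -40966), Rational(1, 2)) = Pow(-76066, Rational(1, 2)) = Mul(I, Pow(76066, Rational(1, 2)))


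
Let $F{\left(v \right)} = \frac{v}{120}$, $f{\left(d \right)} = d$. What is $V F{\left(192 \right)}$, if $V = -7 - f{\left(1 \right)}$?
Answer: $- \frac{64}{5} \approx -12.8$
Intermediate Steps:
$F{\left(v \right)} = \frac{v}{120}$ ($F{\left(v \right)} = v \frac{1}{120} = \frac{v}{120}$)
$V = -8$ ($V = -7 - 1 = -8$)
$V F{\left(192 \right)} = - 8 \cdot \frac{1}{120} \cdot 192 = \left(-8\right) \frac{8}{5} = - \frac{64}{5}$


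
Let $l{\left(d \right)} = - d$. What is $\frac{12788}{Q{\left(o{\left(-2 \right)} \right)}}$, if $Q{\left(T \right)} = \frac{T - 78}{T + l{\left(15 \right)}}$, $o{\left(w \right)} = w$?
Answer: $\frac{54349}{20} \approx 2717.4$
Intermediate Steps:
$Q{\left(T \right)} = \frac{-78 + T}{-15 + T}$ ($Q{\left(T \right)} = \frac{T - 78}{T - 15} = \frac{-78 + T}{T - 15} = \frac{-78 + T}{-15 + T}$)
$\frac{12788}{Q{\left(o{\left(-2 \right)} \right)}} = \frac{12788}{\frac{1}{-15 - 2} \left(-78 - 2\right)} = \frac{12788}{\frac{1}{-17} \left(-80\right)} = \frac{12788}{\left(- \frac{1}{17}\right) \left(-80\right)} = \frac{12788}{\frac{80}{17}} = 12788 \cdot \frac{17}{80} = \frac{54349}{20}$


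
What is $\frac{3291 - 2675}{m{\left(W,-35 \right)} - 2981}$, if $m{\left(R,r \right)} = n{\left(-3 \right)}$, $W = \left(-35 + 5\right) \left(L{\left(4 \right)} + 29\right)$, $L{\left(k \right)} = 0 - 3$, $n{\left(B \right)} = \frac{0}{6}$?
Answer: $- \frac{56}{271} \approx -0.20664$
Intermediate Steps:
$n{\left(B \right)} = 0$ ($n{\left(B \right)} = 0 \cdot \frac{1}{6} = 0$)
$L{\left(k \right)} = -3$ ($L{\left(k \right)} = 0 - 3 = -3$)
$W = -780$ ($W = \left(-35 + 5\right) \left(-3 + 29\right) = \left(-30\right) 26 = -780$)
$m{\left(R,r \right)} = 0$
$\frac{3291 - 2675}{m{\left(W,-35 \right)} - 2981} = \frac{3291 - 2675}{0 - 2981} = \frac{616}{-2981} = 616 \left(- \frac{1}{2981}\right) = - \frac{56}{271}$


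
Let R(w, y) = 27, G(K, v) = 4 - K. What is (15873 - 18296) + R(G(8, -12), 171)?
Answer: -2396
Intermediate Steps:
(15873 - 18296) + R(G(8, -12), 171) = (15873 - 18296) + 27 = -2423 + 27 = -2396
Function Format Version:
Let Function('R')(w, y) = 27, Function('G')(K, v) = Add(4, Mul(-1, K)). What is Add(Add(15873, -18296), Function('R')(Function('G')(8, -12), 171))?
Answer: -2396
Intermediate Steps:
Add(Add(15873, -18296), Function('R')(Function('G')(8, -12), 171)) = Add(Add(15873, -18296), 27) = Add(-2423, 27) = -2396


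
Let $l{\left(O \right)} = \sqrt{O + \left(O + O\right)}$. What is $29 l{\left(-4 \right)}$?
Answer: $58 i \sqrt{3} \approx 100.46 i$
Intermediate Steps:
$l{\left(O \right)} = \sqrt{3} \sqrt{O}$ ($l{\left(O \right)} = \sqrt{O + 2 O} = \sqrt{3 O} = \sqrt{3} \sqrt{O}$)
$29 l{\left(-4 \right)} = 29 \sqrt{3} \sqrt{-4} = 29 \sqrt{3} \cdot 2 i = 29 \cdot 2 i \sqrt{3} = 58 i \sqrt{3}$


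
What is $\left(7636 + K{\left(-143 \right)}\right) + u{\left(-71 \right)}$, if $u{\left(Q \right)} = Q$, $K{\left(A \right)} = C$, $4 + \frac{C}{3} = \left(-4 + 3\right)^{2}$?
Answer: $7556$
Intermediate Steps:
$C = -9$ ($C = -12 + 3 \left(-4 + 3\right)^{2} = -12 + 3 \left(-1\right)^{2} = -12 + 3 \cdot 1 = -12 + 3 = -9$)
$K{\left(A \right)} = -9$
$\left(7636 + K{\left(-143 \right)}\right) + u{\left(-71 \right)} = \left(7636 - 9\right) - 71 = 7627 - 71 = 7556$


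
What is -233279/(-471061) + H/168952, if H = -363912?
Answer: -16501474628/9948337259 ≈ -1.6587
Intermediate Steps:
-233279/(-471061) + H/168952 = -233279/(-471061) - 363912/168952 = -233279*(-1/471061) - 363912*1/168952 = 233279/471061 - 45489/21119 = -16501474628/9948337259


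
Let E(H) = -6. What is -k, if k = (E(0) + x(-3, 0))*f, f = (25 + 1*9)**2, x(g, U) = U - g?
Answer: 3468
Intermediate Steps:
f = 1156 (f = (25 + 9)**2 = 34**2 = 1156)
k = -3468 (k = (-6 + (0 - 1*(-3)))*1156 = (-6 + (0 + 3))*1156 = (-6 + 3)*1156 = -3*1156 = -3468)
-k = -1*(-3468) = 3468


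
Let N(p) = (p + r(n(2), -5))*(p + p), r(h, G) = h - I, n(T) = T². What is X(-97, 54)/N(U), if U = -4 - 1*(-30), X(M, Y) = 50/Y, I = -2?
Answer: 25/44928 ≈ 0.00055645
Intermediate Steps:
r(h, G) = 2 + h (r(h, G) = h - 1*(-2) = h + 2 = 2 + h)
U = 26 (U = -4 + 30 = 26)
N(p) = 2*p*(6 + p) (N(p) = (p + (2 + 2²))*(p + p) = (p + (2 + 4))*(2*p) = (p + 6)*(2*p) = (6 + p)*(2*p) = 2*p*(6 + p))
X(-97, 54)/N(U) = (50/54)/((2*26*(6 + 26))) = (50*(1/54))/((2*26*32)) = (25/27)/1664 = (25/27)*(1/1664) = 25/44928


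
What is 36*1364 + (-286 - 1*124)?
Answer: 48694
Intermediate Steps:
36*1364 + (-286 - 1*124) = 49104 + (-286 - 124) = 49104 - 410 = 48694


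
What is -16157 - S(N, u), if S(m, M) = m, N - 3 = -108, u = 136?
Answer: -16052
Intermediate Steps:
N = -105 (N = 3 - 108 = -105)
-16157 - S(N, u) = -16157 - 1*(-105) = -16157 + 105 = -16052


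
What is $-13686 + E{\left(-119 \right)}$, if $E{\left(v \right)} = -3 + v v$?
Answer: $472$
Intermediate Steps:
$E{\left(v \right)} = -3 + v^{2}$
$-13686 + E{\left(-119 \right)} = -13686 - \left(3 - \left(-119\right)^{2}\right) = -13686 + \left(-3 + 14161\right) = -13686 + 14158 = 472$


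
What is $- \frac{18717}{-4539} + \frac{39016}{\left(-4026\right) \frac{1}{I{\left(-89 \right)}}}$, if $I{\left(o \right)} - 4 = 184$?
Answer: $- \frac{325669085}{179157} \approx -1817.8$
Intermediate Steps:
$I{\left(o \right)} = 188$ ($I{\left(o \right)} = 4 + 184 = 188$)
$- \frac{18717}{-4539} + \frac{39016}{\left(-4026\right) \frac{1}{I{\left(-89 \right)}}} = - \frac{18717}{-4539} + \frac{39016}{\left(-4026\right) \frac{1}{188}} = \left(-18717\right) \left(- \frac{1}{4539}\right) + \frac{39016}{\left(-4026\right) \frac{1}{188}} = \frac{367}{89} + \frac{39016}{- \frac{2013}{94}} = \frac{367}{89} + 39016 \left(- \frac{94}{2013}\right) = \frac{367}{89} - \frac{3667504}{2013} = - \frac{325669085}{179157}$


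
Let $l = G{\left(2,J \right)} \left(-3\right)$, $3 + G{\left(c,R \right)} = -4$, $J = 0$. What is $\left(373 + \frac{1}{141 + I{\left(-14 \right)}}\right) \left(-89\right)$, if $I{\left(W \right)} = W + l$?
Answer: $- \frac{4913245}{148} \approx -33198.0$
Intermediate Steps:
$G{\left(c,R \right)} = -7$ ($G{\left(c,R \right)} = -3 - 4 = -7$)
$l = 21$ ($l = \left(-7\right) \left(-3\right) = 21$)
$I{\left(W \right)} = 21 + W$ ($I{\left(W \right)} = W + 21 = 21 + W$)
$\left(373 + \frac{1}{141 + I{\left(-14 \right)}}\right) \left(-89\right) = \left(373 + \frac{1}{141 + \left(21 - 14\right)}\right) \left(-89\right) = \left(373 + \frac{1}{141 + 7}\right) \left(-89\right) = \left(373 + \frac{1}{148}\right) \left(-89\right) = \frac{55205}{148} \left(-89\right) = - \frac{4913245}{148}$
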